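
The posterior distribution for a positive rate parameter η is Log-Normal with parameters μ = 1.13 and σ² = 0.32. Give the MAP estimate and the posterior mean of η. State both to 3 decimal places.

Mode = exp(μ − σ²) = exp(0.81) = 2.248.
Mean = exp(μ + σ²/2) = exp(1.290) = 3.633.
Mean > mode: the posterior has a right tail.

MAP = 2.248, posterior mean = 3.633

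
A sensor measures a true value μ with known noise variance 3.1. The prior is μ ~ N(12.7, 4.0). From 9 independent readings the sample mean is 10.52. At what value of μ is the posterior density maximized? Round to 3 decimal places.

Posterior for μ is Normal. Precision-weighted mean: (1/4.0·12.7 + 9/3.1·10.52) / (1/4.0 + 9/3.1) = 10.693.
A Normal posterior is symmetric, so mode = mean.
This is the posterior mode — the MAP estimate.

10.693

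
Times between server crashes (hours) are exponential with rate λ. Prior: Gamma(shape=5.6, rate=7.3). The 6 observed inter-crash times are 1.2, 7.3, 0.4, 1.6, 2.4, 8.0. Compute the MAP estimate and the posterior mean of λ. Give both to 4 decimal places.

Σ times = 20.9. Posterior: Gamma(shape = 5.6+6 = 11.6, rate = 7.3+20.9 = 28.2).
Mode = (α−1)/β = 10.6/28.2 = 0.3759.
Mean = α/β = 11.6/28.2 = 0.4113.

MAP estimate = 0.3759, posterior mean = 0.4113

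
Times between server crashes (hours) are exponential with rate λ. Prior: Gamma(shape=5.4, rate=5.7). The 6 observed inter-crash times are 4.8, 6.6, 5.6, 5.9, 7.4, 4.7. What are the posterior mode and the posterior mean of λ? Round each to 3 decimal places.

posterior mode = 0.256, posterior mean = 0.280

Σ times = 35.0. Posterior: Gamma(shape = 5.4+6 = 11.4, rate = 5.7+35.0 = 40.7).
Mode = (α−1)/β = 10.4/40.7 = 0.256.
Mean = α/β = 11.4/40.7 = 0.280.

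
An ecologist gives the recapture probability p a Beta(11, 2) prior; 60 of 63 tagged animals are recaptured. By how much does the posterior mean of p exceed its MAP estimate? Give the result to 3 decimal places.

Posterior: Beta(11+60, 2+3) = Beta(71, 5).
Mode = (71−1)/(71+5−2) = 70/74 = 0.946.
Mean = 71/(71+5) = 71/76 = 0.934.
Difference = 0.934 − 0.946 = -0.012.

-0.012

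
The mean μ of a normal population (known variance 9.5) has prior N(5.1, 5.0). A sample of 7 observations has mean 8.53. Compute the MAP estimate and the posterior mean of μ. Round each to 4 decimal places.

Posterior for μ is Normal. Precision-weighted mean: (1/5.0·5.1 + 7/9.5·8.53) / (1/5.0 + 7/9.5) = 7.7978.
A Normal posterior is symmetric, so mode = mean.

MAP = 7.7978; posterior mean = 7.7978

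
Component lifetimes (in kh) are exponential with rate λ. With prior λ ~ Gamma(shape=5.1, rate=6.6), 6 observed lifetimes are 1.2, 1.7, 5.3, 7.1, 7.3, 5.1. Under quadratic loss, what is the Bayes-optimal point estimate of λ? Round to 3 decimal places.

Σ times = 27.7. Posterior: Gamma(shape = 5.1+6 = 11.1, rate = 6.6+27.7 = 34.3).
Mode = (α−1)/β = 10.1/34.3 = 0.294.
Mean = α/β = 11.1/34.3 = 0.324.
Quadratic loss ⇒ the optimal estimator is the posterior mean.

0.324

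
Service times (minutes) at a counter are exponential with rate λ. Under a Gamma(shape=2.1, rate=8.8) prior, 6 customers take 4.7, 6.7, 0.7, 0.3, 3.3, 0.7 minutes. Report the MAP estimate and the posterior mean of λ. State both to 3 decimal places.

Σ times = 16.4. Posterior: Gamma(shape = 2.1+6 = 8.1, rate = 8.8+16.4 = 25.2).
Mode = (α−1)/β = 7.1/25.2 = 0.282.
Mean = α/β = 8.1/25.2 = 0.321.
The posterior is right-skewed, so the mean exceeds the mode.

MAP: 0.282. Posterior mean: 0.321.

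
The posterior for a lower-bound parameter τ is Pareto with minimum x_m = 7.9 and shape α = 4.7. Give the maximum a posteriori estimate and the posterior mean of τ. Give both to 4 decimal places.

The Pareto density is strictly decreasing on [x_m, ∞), so the mode is x_m = 7.9000.
Mean = α·x_m/(α−1) = 4.7·7.9/3.7 = 10.0351.
The mean is pulled above the mode by the posterior's right skew.

maximum a posteriori estimate = 7.9000, posterior mean = 10.0351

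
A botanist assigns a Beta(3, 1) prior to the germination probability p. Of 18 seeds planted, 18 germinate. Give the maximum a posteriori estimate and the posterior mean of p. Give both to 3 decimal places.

maximum a posteriori estimate = 1.000, posterior mean = 0.955

Posterior: Beta(3+18, 1+0) = Beta(21, 1).
Since β = 1 ≤ 1 and α > 1, the Beta density is monotone increasing on [0,1]; the mode is at 1.
Mean = 21/(21+1) = 0.955.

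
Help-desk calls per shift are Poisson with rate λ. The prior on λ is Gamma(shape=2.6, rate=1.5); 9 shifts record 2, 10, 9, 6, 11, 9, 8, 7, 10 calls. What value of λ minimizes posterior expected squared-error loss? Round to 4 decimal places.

7.1048

Σ counts = 72. Posterior: Gamma(shape = 2.6+72 = 74.6, rate = 1.5+9 = 10.5).
Mode = (α−1)/β = 73.6/10.5 = 7.0095.
Mean = α/β = 74.6/10.5 = 7.1048.
Squared-error loss ⇒ the optimal estimator is the posterior mean.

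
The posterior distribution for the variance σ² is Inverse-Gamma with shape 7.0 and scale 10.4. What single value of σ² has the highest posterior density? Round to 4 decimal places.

1.3000

Mode = β/(α+1) = 10.4/8.0 = 1.3000.
Mean = β/(α−1) = 10.4/6.0 = 1.7333.
This is the posterior mode — the MAP estimate.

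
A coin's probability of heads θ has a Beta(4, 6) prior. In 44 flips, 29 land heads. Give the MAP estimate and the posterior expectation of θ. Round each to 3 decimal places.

MAP = 0.615, posterior mean = 0.611

Posterior: Beta(4+29, 6+15) = Beta(33, 21).
Mode = (33−1)/(33+21−2) = 32/52 = 0.615.
Mean = 33/(33+21) = 33/54 = 0.611.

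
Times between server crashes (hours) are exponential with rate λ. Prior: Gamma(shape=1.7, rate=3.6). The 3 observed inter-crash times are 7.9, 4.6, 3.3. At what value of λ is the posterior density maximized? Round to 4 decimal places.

Σ times = 15.8. Posterior: Gamma(shape = 1.7+3 = 4.7, rate = 3.6+15.8 = 19.4).
Mode = (α−1)/β = 3.7/19.4 = 0.1907.
Mean = α/β = 4.7/19.4 = 0.2423.
This is the posterior mode — the MAP estimate.

0.1907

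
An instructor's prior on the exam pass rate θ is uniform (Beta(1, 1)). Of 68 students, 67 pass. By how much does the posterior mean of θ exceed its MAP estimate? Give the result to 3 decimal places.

-0.014

Posterior: Beta(1+67, 1+1) = Beta(68, 2).
Mode = (68−1)/(68+2−2) = 67/68 = 0.985.
With a flat prior the MAP equals the MLE, 67/68.
Mean = 68/(68+2) = 68/70 = 0.971.
Difference = 0.971 − 0.985 = -0.014.
The mean is pulled below the mode by the posterior's left skew.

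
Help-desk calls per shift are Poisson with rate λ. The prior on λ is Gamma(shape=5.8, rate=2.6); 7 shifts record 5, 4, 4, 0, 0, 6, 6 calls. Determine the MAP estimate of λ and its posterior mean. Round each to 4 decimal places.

Σ counts = 25. Posterior: Gamma(shape = 5.8+25 = 30.8, rate = 2.6+7 = 9.6).
Mode = (α−1)/β = 29.8/9.6 = 3.1042.
Mean = α/β = 30.8/9.6 = 3.2083.
Mean > mode: the posterior has a right tail.

MAP = 3.1042; posterior mean = 3.2083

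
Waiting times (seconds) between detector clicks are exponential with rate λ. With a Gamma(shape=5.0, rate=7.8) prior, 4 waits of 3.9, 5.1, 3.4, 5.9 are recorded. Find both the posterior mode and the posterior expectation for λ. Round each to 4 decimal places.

MAP: 0.3065. Posterior mean: 0.3448.

Σ times = 18.3. Posterior: Gamma(shape = 5.0+4 = 9.0, rate = 7.8+18.3 = 26.1).
Mode = (α−1)/β = 8.0/26.1 = 0.3065.
Mean = α/β = 9.0/26.1 = 0.3448.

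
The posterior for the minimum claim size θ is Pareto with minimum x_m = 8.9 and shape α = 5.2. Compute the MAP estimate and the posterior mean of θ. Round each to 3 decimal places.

The Pareto density is strictly decreasing on [x_m, ∞), so the mode is x_m = 8.900.
Mean = α·x_m/(α−1) = 5.2·8.9/4.2 = 11.019.

MAP = 8.900, posterior mean = 11.019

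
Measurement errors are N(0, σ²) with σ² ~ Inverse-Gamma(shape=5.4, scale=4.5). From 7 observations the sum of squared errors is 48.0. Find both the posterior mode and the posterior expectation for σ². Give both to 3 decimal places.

Posterior: Inverse-Gamma(shape = 5.4+7/2 = 8.9, scale = 4.5+48.0/2 = 28.5).
Mode = β/(α+1) = 28.5/9.9 = 2.879.
Mean = β/(α−1) = 28.5/7.9 = 3.608.

σ²_MAP = 2.879, E[σ²|data] = 3.608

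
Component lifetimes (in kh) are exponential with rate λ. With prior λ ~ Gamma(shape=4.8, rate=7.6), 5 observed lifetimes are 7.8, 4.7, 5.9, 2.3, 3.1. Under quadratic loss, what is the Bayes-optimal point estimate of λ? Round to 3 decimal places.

0.312

Σ times = 23.8. Posterior: Gamma(shape = 4.8+5 = 9.8, rate = 7.6+23.8 = 31.4).
Mode = (α−1)/β = 8.8/31.4 = 0.280.
Mean = α/β = 9.8/31.4 = 0.312.
Quadratic loss ⇒ the optimal estimator is the posterior mean.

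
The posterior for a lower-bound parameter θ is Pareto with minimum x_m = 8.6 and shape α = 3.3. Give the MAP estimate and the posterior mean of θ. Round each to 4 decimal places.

The Pareto density is strictly decreasing on [x_m, ∞), so the mode is x_m = 8.6000.
Mean = α·x_m/(α−1) = 3.3·8.6/2.3 = 12.3391.
The mean is pulled above the mode by the posterior's right skew.

MAP = 8.6000; posterior mean = 12.3391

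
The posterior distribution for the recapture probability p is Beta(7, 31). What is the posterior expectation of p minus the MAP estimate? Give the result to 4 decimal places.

0.0175

Mode = (7−1)/(7+31−2) = 6/36 = 0.1667.
Mean = 7/(7+31) = 7/38 = 0.1842.
Difference = 0.1842 − 0.1667 = 0.0175.
Mean > mode: the posterior has a right tail.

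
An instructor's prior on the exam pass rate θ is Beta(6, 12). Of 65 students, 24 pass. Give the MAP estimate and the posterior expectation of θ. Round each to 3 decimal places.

Posterior: Beta(6+24, 12+41) = Beta(30, 53).
Mode = (30−1)/(30+53−2) = 29/81 = 0.358.
Mean = 30/(30+53) = 30/83 = 0.361.
The mean is pulled above the mode by the posterior's right skew.

θ_MAP = 0.358, E[θ|data] = 0.361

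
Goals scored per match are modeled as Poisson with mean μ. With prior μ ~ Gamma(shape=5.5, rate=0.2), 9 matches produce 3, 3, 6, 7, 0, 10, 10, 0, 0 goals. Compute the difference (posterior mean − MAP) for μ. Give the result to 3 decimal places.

Σ counts = 39. Posterior: Gamma(shape = 5.5+39 = 44.5, rate = 0.2+9 = 9.2).
Mode = (α−1)/β = 43.5/9.2 = 4.728.
Mean = α/β = 44.5/9.2 = 4.837.
Difference = 4.837 − 4.728 = 0.109.
The mean is pulled above the mode by the posterior's right skew.

0.109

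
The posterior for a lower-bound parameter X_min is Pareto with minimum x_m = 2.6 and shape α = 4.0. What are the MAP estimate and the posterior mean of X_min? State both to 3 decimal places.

The Pareto density is strictly decreasing on [x_m, ∞), so the mode is x_m = 2.600.
Mean = α·x_m/(α−1) = 4.0·2.6/3.0 = 3.467.
Mean > mode: the posterior has a right tail.

MAP = 2.600; posterior mean = 3.467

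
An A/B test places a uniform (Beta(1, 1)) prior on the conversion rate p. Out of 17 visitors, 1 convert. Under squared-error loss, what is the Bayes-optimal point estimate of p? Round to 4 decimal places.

Posterior: Beta(1+1, 1+16) = Beta(2, 17).
Mode = (2−1)/(2+17−2) = 1/17 = 0.0588.
Mean = 2/(2+17) = 2/19 = 0.1053.
Squared-error loss ⇒ the optimal estimator is the posterior mean.

0.1053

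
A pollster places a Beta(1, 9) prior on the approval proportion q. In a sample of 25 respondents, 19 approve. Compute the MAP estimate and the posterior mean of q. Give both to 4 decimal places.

Posterior: Beta(1+19, 9+6) = Beta(20, 15).
Mode = (20−1)/(20+15−2) = 19/33 = 0.5758.
Mean = 20/(20+15) = 20/35 = 0.5714.
The mean is pulled below the mode by the posterior's left skew.

q_MAP = 0.5758, E[q|data] = 0.5714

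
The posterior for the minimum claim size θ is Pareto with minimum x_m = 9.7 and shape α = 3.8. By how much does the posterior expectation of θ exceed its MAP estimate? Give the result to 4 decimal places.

The Pareto density is strictly decreasing on [x_m, ∞), so the mode is x_m = 9.7000.
Mean = α·x_m/(α−1) = 3.8·9.7/2.8 = 13.1643.
Difference = 13.1643 − 9.7000 = 3.4643.
The mean is pulled above the mode by the posterior's right skew.

3.4643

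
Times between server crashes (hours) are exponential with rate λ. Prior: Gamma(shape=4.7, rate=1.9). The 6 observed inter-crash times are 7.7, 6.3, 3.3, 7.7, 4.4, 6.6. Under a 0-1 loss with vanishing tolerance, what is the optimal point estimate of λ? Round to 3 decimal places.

Σ times = 36.0. Posterior: Gamma(shape = 4.7+6 = 10.7, rate = 1.9+36.0 = 37.9).
Mode = (α−1)/β = 9.7/37.9 = 0.256.
Mean = α/β = 10.7/37.9 = 0.282.
This is the posterior mode — the MAP estimate.

0.256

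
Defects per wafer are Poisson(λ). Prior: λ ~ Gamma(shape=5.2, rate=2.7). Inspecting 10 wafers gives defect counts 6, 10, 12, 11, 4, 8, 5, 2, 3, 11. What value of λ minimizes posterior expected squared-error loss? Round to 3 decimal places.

6.079

Σ counts = 72. Posterior: Gamma(shape = 5.2+72 = 77.2, rate = 2.7+10 = 12.7).
Mode = (α−1)/β = 76.2/12.7 = 6.000.
Mean = α/β = 77.2/12.7 = 6.079.
Squared-error loss ⇒ the optimal estimator is the posterior mean.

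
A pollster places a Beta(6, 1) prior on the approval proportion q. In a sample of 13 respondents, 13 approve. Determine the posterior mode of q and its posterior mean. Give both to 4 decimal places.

Posterior: Beta(6+13, 1+0) = Beta(19, 1).
Since β = 1 ≤ 1 and α > 1, the Beta density is monotone increasing on [0,1]; the mode is at 1.
Mean = 19/(19+1) = 0.9500.

MAP: 1.0000. Posterior mean: 0.9500.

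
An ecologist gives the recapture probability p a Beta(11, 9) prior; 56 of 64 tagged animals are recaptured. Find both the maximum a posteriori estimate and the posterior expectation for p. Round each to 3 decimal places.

MAP = 0.805; posterior mean = 0.798

Posterior: Beta(11+56, 9+8) = Beta(67, 17).
Mode = (67−1)/(67+17−2) = 66/82 = 0.805.
Mean = 67/(67+17) = 67/84 = 0.798.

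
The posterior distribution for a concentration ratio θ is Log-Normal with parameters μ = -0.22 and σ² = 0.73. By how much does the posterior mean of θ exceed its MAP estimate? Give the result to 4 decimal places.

Mode = exp(μ − σ²) = exp(-0.95) = 0.3867.
Mean = exp(μ + σ²/2) = exp(0.145) = 1.1560.
Difference = 1.1560 − 0.3867 = 0.7693.

0.7693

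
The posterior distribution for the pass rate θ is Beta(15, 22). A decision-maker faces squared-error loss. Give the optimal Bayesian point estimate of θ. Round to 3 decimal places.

0.405

Mode = (15−1)/(15+22−2) = 14/35 = 0.400.
Mean = 15/(15+22) = 15/37 = 0.405.
Squared-error loss ⇒ the optimal estimator is the posterior mean.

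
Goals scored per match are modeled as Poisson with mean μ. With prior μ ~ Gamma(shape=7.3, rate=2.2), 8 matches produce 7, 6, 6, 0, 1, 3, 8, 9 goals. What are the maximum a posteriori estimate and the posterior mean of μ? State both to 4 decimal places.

MAP: 4.5392. Posterior mean: 4.6373.

Σ counts = 40. Posterior: Gamma(shape = 7.3+40 = 47.3, rate = 2.2+8 = 10.2).
Mode = (α−1)/β = 46.3/10.2 = 4.5392.
Mean = α/β = 47.3/10.2 = 4.6373.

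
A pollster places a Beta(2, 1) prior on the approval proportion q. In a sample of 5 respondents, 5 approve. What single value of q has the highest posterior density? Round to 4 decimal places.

Posterior: Beta(2+5, 1+0) = Beta(7, 1).
Since β = 1 ≤ 1 and α > 1, the Beta density is monotone increasing on [0,1]; the mode is at 1.
Mean = 7/(7+1) = 0.8750.
This is the posterior mode — the MAP estimate.

1.0000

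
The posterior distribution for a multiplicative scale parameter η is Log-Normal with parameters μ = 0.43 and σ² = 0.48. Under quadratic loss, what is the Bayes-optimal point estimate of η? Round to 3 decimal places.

1.954

Mode = exp(μ − σ²) = exp(-0.05) = 0.951.
Mean = exp(μ + σ²/2) = exp(0.670) = 1.954.
Quadratic loss ⇒ the optimal estimator is the posterior mean.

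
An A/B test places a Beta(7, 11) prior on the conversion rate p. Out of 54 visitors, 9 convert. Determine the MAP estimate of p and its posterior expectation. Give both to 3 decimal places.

MAP: 0.214. Posterior mean: 0.222.

Posterior: Beta(7+9, 11+45) = Beta(16, 56).
Mode = (16−1)/(16+56−2) = 15/70 = 0.214.
Mean = 16/(16+56) = 16/72 = 0.222.
Right-skewed posterior ⇒ mode < mean.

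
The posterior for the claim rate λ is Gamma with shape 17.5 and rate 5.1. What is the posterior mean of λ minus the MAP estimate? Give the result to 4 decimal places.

Mode = (α−1)/β = 16.5/5.1 = 3.2353.
Mean = α/β = 17.5/5.1 = 3.4314.
Difference = 3.4314 − 3.2353 = 0.1961.

0.1961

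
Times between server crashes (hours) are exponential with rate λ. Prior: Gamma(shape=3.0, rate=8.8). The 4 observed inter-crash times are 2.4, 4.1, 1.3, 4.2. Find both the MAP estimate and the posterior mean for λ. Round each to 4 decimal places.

MAP = 0.2885; posterior mean = 0.3365

Σ times = 12.0. Posterior: Gamma(shape = 3.0+4 = 7.0, rate = 8.8+12.0 = 20.8).
Mode = (α−1)/β = 6.0/20.8 = 0.2885.
Mean = α/β = 7.0/20.8 = 0.3365.
The mean is pulled above the mode by the posterior's right skew.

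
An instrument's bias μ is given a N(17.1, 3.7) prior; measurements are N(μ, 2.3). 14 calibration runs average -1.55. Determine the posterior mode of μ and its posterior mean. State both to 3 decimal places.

Posterior for μ is Normal. Precision-weighted mean: (1/3.7·17.1 + 14/2.3·-1.55) / (1/3.7 + 14/2.3) = -0.757.
A Normal posterior is symmetric, so mode = mean.

posterior mode = -0.757, posterior mean = -0.757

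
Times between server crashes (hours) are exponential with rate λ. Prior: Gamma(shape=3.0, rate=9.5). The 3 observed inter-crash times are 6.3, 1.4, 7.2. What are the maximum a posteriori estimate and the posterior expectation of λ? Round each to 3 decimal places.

MAP: 0.205. Posterior mean: 0.246.

Σ times = 14.9. Posterior: Gamma(shape = 3.0+3 = 6.0, rate = 9.5+14.9 = 24.4).
Mode = (α−1)/β = 5.0/24.4 = 0.205.
Mean = α/β = 6.0/24.4 = 0.246.
Right-skewed posterior ⇒ mode < mean.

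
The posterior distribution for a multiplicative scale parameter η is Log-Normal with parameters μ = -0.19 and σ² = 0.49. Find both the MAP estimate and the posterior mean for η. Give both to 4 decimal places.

Mode = exp(μ − σ²) = exp(-0.68) = 0.5066.
Mean = exp(μ + σ²/2) = exp(0.055) = 1.0565.
The mean is pulled above the mode by the posterior's right skew.

MAP estimate = 0.5066, posterior mean = 1.0565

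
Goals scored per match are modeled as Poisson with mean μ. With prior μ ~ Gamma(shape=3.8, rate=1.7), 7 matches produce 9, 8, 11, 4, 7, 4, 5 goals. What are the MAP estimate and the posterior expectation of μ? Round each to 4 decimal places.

μ_MAP = 5.8391, E[μ|data] = 5.9540

Σ counts = 48. Posterior: Gamma(shape = 3.8+48 = 51.8, rate = 1.7+7 = 8.7).
Mode = (α−1)/β = 50.8/8.7 = 5.8391.
Mean = α/β = 51.8/8.7 = 5.9540.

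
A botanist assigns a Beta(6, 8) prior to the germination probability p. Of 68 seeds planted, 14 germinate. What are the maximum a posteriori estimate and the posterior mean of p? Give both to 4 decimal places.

Posterior: Beta(6+14, 8+54) = Beta(20, 62).
Mode = (20−1)/(20+62−2) = 19/80 = 0.2375.
Mean = 20/(20+62) = 20/82 = 0.2439.

maximum a posteriori estimate = 0.2375, posterior mean = 0.2439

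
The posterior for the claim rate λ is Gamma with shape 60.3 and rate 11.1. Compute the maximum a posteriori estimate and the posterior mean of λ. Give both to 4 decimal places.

Mode = (α−1)/β = 59.3/11.1 = 5.3423.
Mean = α/β = 60.3/11.1 = 5.4324.
The mean is pulled above the mode by the posterior's right skew.

λ_MAP = 5.3423, E[λ|data] = 5.4324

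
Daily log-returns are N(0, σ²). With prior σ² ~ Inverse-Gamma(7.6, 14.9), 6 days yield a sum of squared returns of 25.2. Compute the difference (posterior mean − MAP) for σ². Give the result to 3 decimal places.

0.494

Posterior: Inverse-Gamma(shape = 7.6+6/2 = 10.6, scale = 14.9+25.2/2 = 27.5).
Mode = β/(α+1) = 27.5/11.6 = 2.371.
Mean = β/(α−1) = 27.5/9.6 = 2.865.
Difference = 2.865 − 2.371 = 0.494.
Right-skewed posterior ⇒ mode < mean.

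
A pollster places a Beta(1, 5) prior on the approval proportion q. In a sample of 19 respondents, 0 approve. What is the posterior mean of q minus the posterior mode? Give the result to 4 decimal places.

0.0400

Posterior: Beta(1+0, 5+19) = Beta(1, 24).
Since α = 1 ≤ 1 and β > 1, the Beta density is monotone decreasing on [0,1]; the mode is at 0.
Mean = 1/(1+24) = 0.0400.
Difference = 0.0400 − 0.0000 = 0.0400.
Right-skewed posterior ⇒ mode < mean.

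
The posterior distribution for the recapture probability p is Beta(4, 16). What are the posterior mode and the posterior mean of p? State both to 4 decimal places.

MAP = 0.1667, posterior mean = 0.2000

Mode = (4−1)/(4+16−2) = 3/18 = 0.1667.
Mean = 4/(4+16) = 4/20 = 0.2000.
Right-skewed posterior ⇒ mode < mean.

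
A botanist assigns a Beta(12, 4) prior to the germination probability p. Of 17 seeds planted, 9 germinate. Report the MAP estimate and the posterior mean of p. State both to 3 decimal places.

Posterior: Beta(12+9, 4+8) = Beta(21, 12).
Mode = (21−1)/(21+12−2) = 20/31 = 0.645.
Mean = 21/(21+12) = 21/33 = 0.636.
Left-skewed posterior ⇒ mean < mode.

MAP: 0.645. Posterior mean: 0.636.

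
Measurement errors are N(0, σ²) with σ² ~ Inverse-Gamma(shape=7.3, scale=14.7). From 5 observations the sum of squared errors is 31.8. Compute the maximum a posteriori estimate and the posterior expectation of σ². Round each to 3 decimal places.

Posterior: Inverse-Gamma(shape = 7.3+5/2 = 9.8, scale = 14.7+31.8/2 = 30.6).
Mode = β/(α+1) = 30.6/10.8 = 2.833.
Mean = β/(α−1) = 30.6/8.8 = 3.477.

σ²_MAP = 2.833, E[σ²|data] = 3.477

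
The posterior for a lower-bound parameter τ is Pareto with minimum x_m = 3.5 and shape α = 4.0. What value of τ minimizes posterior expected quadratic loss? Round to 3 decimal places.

4.667

The Pareto density is strictly decreasing on [x_m, ∞), so the mode is x_m = 3.500.
Mean = α·x_m/(α−1) = 4.0·3.5/3.0 = 4.667.
Quadratic loss ⇒ the optimal estimator is the posterior mean.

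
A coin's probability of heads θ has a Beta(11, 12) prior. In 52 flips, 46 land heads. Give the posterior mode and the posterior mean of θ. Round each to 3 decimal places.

MAP: 0.767. Posterior mean: 0.760.

Posterior: Beta(11+46, 12+6) = Beta(57, 18).
Mode = (57−1)/(57+18−2) = 56/73 = 0.767.
Mean = 57/(57+18) = 57/75 = 0.760.
The posterior is left-skewed, so the mode exceeds the mean.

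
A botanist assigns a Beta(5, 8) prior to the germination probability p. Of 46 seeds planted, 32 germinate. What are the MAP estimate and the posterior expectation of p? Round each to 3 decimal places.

MAP = 0.632; posterior mean = 0.627

Posterior: Beta(5+32, 8+14) = Beta(37, 22).
Mode = (37−1)/(37+22−2) = 36/57 = 0.632.
Mean = 37/(37+22) = 37/59 = 0.627.
Left-skewed posterior ⇒ mean < mode.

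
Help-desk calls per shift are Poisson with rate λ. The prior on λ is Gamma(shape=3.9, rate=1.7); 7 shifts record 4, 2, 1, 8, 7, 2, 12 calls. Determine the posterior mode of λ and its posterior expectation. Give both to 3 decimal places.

Σ counts = 36. Posterior: Gamma(shape = 3.9+36 = 39.9, rate = 1.7+7 = 8.7).
Mode = (α−1)/β = 38.9/8.7 = 4.471.
Mean = α/β = 39.9/8.7 = 4.586.

posterior mode = 4.471, posterior expectation = 4.586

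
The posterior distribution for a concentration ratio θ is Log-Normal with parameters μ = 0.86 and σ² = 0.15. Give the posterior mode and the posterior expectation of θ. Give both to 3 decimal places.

Mode = exp(μ − σ²) = exp(0.71) = 2.034.
Mean = exp(μ + σ²/2) = exp(0.935) = 2.547.
Mean > mode: the posterior has a right tail.

MAP = 2.034; posterior mean = 2.547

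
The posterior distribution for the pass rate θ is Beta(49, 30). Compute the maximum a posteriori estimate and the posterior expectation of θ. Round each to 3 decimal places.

MAP = 0.623; posterior mean = 0.620

Mode = (49−1)/(49+30−2) = 48/77 = 0.623.
Mean = 49/(49+30) = 49/79 = 0.620.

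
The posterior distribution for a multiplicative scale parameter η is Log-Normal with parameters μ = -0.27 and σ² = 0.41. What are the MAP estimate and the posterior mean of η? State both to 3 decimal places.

Mode = exp(μ − σ²) = exp(-0.68) = 0.507.
Mean = exp(μ + σ²/2) = exp(-0.065) = 0.937.

MAP = 0.507, posterior mean = 0.937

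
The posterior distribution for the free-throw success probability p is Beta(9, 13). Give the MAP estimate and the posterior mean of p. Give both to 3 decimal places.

Mode = (9−1)/(9+13−2) = 8/20 = 0.400.
Mean = 9/(9+13) = 9/22 = 0.409.

MAP: 0.400. Posterior mean: 0.409.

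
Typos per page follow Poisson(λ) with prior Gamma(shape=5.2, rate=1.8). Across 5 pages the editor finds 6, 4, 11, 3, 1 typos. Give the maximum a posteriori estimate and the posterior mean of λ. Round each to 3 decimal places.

Σ counts = 25. Posterior: Gamma(shape = 5.2+25 = 30.2, rate = 1.8+5 = 6.8).
Mode = (α−1)/β = 29.2/6.8 = 4.294.
Mean = α/β = 30.2/6.8 = 4.441.
Mean > mode: the posterior has a right tail.

maximum a posteriori estimate = 4.294, posterior mean = 4.441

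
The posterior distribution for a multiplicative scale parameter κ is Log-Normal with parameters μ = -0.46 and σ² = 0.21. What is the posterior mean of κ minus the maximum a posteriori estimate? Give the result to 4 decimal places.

0.1895

Mode = exp(μ − σ²) = exp(-0.67) = 0.5117.
Mean = exp(μ + σ²/2) = exp(-0.355) = 0.7012.
Difference = 0.7012 − 0.5117 = 0.1895.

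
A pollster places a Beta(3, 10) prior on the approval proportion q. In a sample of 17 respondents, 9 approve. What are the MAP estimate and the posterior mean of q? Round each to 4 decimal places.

Posterior: Beta(3+9, 10+8) = Beta(12, 18).
Mode = (12−1)/(12+18−2) = 11/28 = 0.3929.
Mean = 12/(12+18) = 12/30 = 0.4000.
The posterior is right-skewed, so the mean exceeds the mode.

q_MAP = 0.3929, E[q|data] = 0.4000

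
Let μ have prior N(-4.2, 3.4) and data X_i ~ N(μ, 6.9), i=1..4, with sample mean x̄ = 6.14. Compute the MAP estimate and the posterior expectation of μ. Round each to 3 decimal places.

Posterior for μ is Normal. Precision-weighted mean: (1/3.4·-4.2 + 4/6.9·6.14) / (1/3.4 + 4/6.9) = 2.660.
A Normal posterior is symmetric, so mode = mean.

MAP = 2.660, posterior mean = 2.660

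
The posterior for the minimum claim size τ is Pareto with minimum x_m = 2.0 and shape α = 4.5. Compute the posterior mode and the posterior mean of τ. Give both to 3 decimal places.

MAP = 2.000, posterior mean = 2.571

The Pareto density is strictly decreasing on [x_m, ∞), so the mode is x_m = 2.000.
Mean = α·x_m/(α−1) = 4.5·2.0/3.5 = 2.571.
The posterior is right-skewed, so the mean exceeds the mode.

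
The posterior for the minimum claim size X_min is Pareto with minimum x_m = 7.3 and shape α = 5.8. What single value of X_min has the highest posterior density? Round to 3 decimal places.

7.300

The Pareto density is strictly decreasing on [x_m, ∞), so the mode is x_m = 7.300.
Mean = α·x_m/(α−1) = 5.8·7.3/4.8 = 8.821.
This is the posterior mode — the MAP estimate.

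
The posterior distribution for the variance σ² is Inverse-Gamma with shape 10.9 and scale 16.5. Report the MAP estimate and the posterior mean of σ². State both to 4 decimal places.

Mode = β/(α+1) = 16.5/11.9 = 1.3866.
Mean = β/(α−1) = 16.5/9.9 = 1.6667.

σ²_MAP = 1.3866, E[σ²|data] = 1.6667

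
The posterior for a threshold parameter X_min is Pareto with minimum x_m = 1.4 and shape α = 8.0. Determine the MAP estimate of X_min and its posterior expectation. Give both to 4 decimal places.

MAP: 1.4000. Posterior mean: 1.6000.

The Pareto density is strictly decreasing on [x_m, ∞), so the mode is x_m = 1.4000.
Mean = α·x_m/(α−1) = 8.0·1.4/7.0 = 1.6000.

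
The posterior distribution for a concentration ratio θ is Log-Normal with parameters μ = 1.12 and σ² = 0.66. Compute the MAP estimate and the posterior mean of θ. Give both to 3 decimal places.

θ_MAP = 1.584, E[θ|data] = 4.263

Mode = exp(μ − σ²) = exp(0.46) = 1.584.
Mean = exp(μ + σ²/2) = exp(1.450) = 4.263.
Mean > mode: the posterior has a right tail.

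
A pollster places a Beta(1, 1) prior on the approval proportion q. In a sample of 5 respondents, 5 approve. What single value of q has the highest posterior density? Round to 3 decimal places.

1.000

Posterior: Beta(1+5, 1+0) = Beta(6, 1).
Since β = 1 ≤ 1 and α > 1, the Beta density is monotone increasing on [0,1]; the mode is at 1.
Mean = 6/(6+1) = 0.857.
This is the posterior mode — the MAP estimate.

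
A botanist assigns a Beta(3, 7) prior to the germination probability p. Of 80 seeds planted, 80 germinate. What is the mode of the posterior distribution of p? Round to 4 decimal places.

0.9318

Posterior: Beta(3+80, 7+0) = Beta(83, 7).
Mode = (83−1)/(83+7−2) = 82/88 = 0.9318.
Mean = 83/(83+7) = 83/90 = 0.9222.
This is the posterior mode — the MAP estimate.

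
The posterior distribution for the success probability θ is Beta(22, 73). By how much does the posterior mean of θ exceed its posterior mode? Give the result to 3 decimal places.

0.006

Mode = (22−1)/(22+73−2) = 21/93 = 0.226.
Mean = 22/(22+73) = 22/95 = 0.232.
Difference = 0.232 − 0.226 = 0.006.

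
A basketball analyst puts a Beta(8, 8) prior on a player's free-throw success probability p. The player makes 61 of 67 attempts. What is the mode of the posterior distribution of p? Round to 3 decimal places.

Posterior: Beta(8+61, 8+6) = Beta(69, 14).
Mode = (69−1)/(69+14−2) = 68/81 = 0.840.
Mean = 69/(69+14) = 69/83 = 0.831.
This is the posterior mode — the MAP estimate.

0.840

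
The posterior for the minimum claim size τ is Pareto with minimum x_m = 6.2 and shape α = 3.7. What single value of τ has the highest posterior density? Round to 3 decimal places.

6.200

The Pareto density is strictly decreasing on [x_m, ∞), so the mode is x_m = 6.200.
Mean = α·x_m/(α−1) = 3.7·6.2/2.7 = 8.496.
This is the posterior mode — the MAP estimate.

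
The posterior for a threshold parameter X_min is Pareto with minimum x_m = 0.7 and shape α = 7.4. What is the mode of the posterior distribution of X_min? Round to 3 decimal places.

0.700

The Pareto density is strictly decreasing on [x_m, ∞), so the mode is x_m = 0.700.
Mean = α·x_m/(α−1) = 7.4·0.7/6.4 = 0.809.
This is the posterior mode — the MAP estimate.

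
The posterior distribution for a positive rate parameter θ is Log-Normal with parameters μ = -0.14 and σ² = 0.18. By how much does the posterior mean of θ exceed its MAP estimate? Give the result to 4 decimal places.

0.2251

Mode = exp(μ − σ²) = exp(-0.32) = 0.7261.
Mean = exp(μ + σ²/2) = exp(-0.050) = 0.9512.
Difference = 0.9512 − 0.7261 = 0.2251.
Mean > mode: the posterior has a right tail.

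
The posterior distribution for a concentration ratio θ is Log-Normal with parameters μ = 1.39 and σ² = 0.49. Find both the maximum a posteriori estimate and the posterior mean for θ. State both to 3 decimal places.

Mode = exp(μ − σ²) = exp(0.90) = 2.460.
Mean = exp(μ + σ²/2) = exp(1.635) = 5.129.

MAP = 2.460; posterior mean = 5.129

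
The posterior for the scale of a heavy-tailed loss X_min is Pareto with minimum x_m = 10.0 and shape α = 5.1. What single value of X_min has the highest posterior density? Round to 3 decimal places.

10.000

The Pareto density is strictly decreasing on [x_m, ∞), so the mode is x_m = 10.000.
Mean = α·x_m/(α−1) = 5.1·10.0/4.1 = 12.439.
This is the posterior mode — the MAP estimate.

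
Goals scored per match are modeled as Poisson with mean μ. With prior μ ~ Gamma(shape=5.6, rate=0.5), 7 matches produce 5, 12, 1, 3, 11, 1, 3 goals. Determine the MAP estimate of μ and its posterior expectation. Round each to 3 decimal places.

Σ counts = 36. Posterior: Gamma(shape = 5.6+36 = 41.6, rate = 0.5+7 = 7.5).
Mode = (α−1)/β = 40.6/7.5 = 5.413.
Mean = α/β = 41.6/7.5 = 5.547.
The posterior is right-skewed, so the mean exceeds the mode.

MAP = 5.413; posterior mean = 5.547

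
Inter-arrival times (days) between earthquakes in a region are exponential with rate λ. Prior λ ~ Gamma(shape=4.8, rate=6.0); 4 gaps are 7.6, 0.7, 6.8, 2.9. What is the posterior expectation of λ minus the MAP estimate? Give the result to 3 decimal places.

0.042

Σ times = 18.0. Posterior: Gamma(shape = 4.8+4 = 8.8, rate = 6.0+18.0 = 24.0).
Mode = (α−1)/β = 7.8/24.0 = 0.325.
Mean = α/β = 8.8/24.0 = 0.367.
Difference = 0.367 − 0.325 = 0.042.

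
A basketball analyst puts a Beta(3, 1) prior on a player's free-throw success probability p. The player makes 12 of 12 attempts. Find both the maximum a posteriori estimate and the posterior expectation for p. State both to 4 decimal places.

Posterior: Beta(3+12, 1+0) = Beta(15, 1).
Since β = 1 ≤ 1 and α > 1, the Beta density is monotone increasing on [0,1]; the mode is at 1.
Mean = 15/(15+1) = 0.9375.
Left-skewed posterior ⇒ mean < mode.

MAP: 1.0000. Posterior mean: 0.9375.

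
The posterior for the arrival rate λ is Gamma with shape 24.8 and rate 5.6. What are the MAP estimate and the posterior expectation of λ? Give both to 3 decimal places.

MAP: 4.250. Posterior mean: 4.429.

Mode = (α−1)/β = 23.8/5.6 = 4.250.
Mean = α/β = 24.8/5.6 = 4.429.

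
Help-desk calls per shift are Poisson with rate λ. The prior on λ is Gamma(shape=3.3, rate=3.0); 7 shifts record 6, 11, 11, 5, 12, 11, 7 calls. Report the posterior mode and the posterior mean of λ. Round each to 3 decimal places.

MAP = 6.530; posterior mean = 6.630

Σ counts = 63. Posterior: Gamma(shape = 3.3+63 = 66.3, rate = 3.0+7 = 10.0).
Mode = (α−1)/β = 65.3/10.0 = 6.530.
Mean = α/β = 66.3/10.0 = 6.630.
Right-skewed posterior ⇒ mode < mean.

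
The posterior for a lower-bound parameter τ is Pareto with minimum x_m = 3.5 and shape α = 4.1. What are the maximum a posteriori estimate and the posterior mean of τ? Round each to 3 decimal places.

The Pareto density is strictly decreasing on [x_m, ∞), so the mode is x_m = 3.500.
Mean = α·x_m/(α−1) = 4.1·3.5/3.1 = 4.629.
The posterior is right-skewed, so the mean exceeds the mode.

maximum a posteriori estimate = 3.500, posterior mean = 4.629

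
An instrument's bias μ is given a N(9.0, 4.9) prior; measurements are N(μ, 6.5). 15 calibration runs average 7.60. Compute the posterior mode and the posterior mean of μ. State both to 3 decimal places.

Posterior for μ is Normal. Precision-weighted mean: (1/4.9·9.0 + 15/6.5·7.60) / (1/4.9 + 15/6.5) = 7.714.
A Normal posterior is symmetric, so mode = mean.

MAP: 7.714. Posterior mean: 7.714.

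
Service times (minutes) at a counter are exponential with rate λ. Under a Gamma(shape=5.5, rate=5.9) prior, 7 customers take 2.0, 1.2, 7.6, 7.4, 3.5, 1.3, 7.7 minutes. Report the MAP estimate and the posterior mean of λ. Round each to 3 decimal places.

Σ times = 30.7. Posterior: Gamma(shape = 5.5+7 = 12.5, rate = 5.9+30.7 = 36.6).
Mode = (α−1)/β = 11.5/36.6 = 0.314.
Mean = α/β = 12.5/36.6 = 0.342.

MAP: 0.314. Posterior mean: 0.342.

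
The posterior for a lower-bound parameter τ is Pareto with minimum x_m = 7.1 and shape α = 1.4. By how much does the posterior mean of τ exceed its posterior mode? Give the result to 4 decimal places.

17.7500

The Pareto density is strictly decreasing on [x_m, ∞), so the mode is x_m = 7.1000.
Mean = α·x_m/(α−1) = 1.4·7.1/0.4 = 24.8500.
Difference = 24.8500 − 7.1000 = 17.7500.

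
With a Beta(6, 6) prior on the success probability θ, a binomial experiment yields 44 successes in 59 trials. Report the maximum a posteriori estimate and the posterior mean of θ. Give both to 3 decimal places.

Posterior: Beta(6+44, 6+15) = Beta(50, 21).
Mode = (50−1)/(50+21−2) = 49/69 = 0.710.
Mean = 50/(50+21) = 50/71 = 0.704.

MAP = 0.710, posterior mean = 0.704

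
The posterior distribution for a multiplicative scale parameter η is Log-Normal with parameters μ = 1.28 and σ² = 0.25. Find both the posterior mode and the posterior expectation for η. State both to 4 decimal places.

Mode = exp(μ − σ²) = exp(1.03) = 2.8011.
Mean = exp(μ + σ²/2) = exp(1.405) = 4.0755.
The posterior is right-skewed, so the mean exceeds the mode.

MAP: 2.8011. Posterior mean: 4.0755.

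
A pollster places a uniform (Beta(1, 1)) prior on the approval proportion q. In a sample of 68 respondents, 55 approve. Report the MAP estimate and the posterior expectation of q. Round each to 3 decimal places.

Posterior: Beta(1+55, 1+13) = Beta(56, 14).
Mode = (56−1)/(56+14−2) = 55/68 = 0.809.
With a flat prior the MAP equals the MLE, 55/68.
Mean = 56/(56+14) = 56/70 = 0.800.
Mode > mean: the posterior has a left tail.

MAP estimate = 0.809, posterior expectation = 0.800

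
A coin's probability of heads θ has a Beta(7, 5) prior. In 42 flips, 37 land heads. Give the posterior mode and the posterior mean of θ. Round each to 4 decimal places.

Posterior: Beta(7+37, 5+5) = Beta(44, 10).
Mode = (44−1)/(44+10−2) = 43/52 = 0.8269.
Mean = 44/(44+10) = 44/54 = 0.8148.
Mode > mean: the posterior has a left tail.

posterior mode = 0.8269, posterior mean = 0.8148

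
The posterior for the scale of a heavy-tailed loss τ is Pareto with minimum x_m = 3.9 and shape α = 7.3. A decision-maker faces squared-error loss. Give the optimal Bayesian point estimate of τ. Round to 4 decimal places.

4.5190

The Pareto density is strictly decreasing on [x_m, ∞), so the mode is x_m = 3.9000.
Mean = α·x_m/(α−1) = 7.3·3.9/6.3 = 4.5190.
Squared-error loss ⇒ the optimal estimator is the posterior mean.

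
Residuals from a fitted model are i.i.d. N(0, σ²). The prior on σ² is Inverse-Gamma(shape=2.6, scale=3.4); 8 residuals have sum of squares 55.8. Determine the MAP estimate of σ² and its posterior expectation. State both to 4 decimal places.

MAP: 4.1184. Posterior mean: 5.5893.

Posterior: Inverse-Gamma(shape = 2.6+8/2 = 6.6, scale = 3.4+55.8/2 = 31.3).
Mode = β/(α+1) = 31.3/7.6 = 4.1184.
Mean = β/(α−1) = 31.3/5.6 = 5.5893.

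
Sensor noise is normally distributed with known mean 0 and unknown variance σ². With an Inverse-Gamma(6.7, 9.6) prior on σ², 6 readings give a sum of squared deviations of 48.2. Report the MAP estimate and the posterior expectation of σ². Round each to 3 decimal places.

σ²_MAP = 3.150, E[σ²|data] = 3.874

Posterior: Inverse-Gamma(shape = 6.7+6/2 = 9.7, scale = 9.6+48.2/2 = 33.7).
Mode = β/(α+1) = 33.7/10.7 = 3.150.
Mean = β/(α−1) = 33.7/8.7 = 3.874.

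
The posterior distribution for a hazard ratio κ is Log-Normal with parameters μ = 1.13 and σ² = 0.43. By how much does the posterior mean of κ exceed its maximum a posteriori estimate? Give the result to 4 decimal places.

Mode = exp(μ − σ²) = exp(0.70) = 2.0138.
Mean = exp(μ + σ²/2) = exp(1.345) = 3.8382.
Difference = 3.8382 − 2.0138 = 1.8244.

1.8244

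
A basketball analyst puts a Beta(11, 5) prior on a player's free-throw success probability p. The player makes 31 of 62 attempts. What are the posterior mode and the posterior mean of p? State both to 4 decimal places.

MAP: 0.5395. Posterior mean: 0.5385.

Posterior: Beta(11+31, 5+31) = Beta(42, 36).
Mode = (42−1)/(42+36−2) = 41/76 = 0.5395.
Mean = 42/(42+36) = 42/78 = 0.5385.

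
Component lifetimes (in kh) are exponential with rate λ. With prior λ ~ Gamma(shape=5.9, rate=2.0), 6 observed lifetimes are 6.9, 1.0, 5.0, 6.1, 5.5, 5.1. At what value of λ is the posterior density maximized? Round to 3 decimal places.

0.345

Σ times = 29.6. Posterior: Gamma(shape = 5.9+6 = 11.9, rate = 2.0+29.6 = 31.6).
Mode = (α−1)/β = 10.9/31.6 = 0.345.
Mean = α/β = 11.9/31.6 = 0.377.
This is the posterior mode — the MAP estimate.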